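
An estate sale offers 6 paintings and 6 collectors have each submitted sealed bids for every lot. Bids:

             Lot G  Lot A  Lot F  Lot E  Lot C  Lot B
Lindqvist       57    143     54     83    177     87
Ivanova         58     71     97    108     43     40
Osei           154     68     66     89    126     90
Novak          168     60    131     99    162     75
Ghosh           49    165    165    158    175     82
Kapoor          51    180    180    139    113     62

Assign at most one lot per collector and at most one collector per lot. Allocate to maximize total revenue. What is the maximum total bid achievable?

Optimal: Lindqvist→Lot C ($177), Ivanova→Lot E ($108), Osei→Lot B ($90), Novak→Lot G ($168), Ghosh→Lot A ($165), Kapoor→Lot F ($180) — total 177+108+90+168+165+180 = $888.
Swapping Novak↔Ivanova (Novak→Lot E $99, Ivanova→Lot G $58) loses 119.

Maximum total: $888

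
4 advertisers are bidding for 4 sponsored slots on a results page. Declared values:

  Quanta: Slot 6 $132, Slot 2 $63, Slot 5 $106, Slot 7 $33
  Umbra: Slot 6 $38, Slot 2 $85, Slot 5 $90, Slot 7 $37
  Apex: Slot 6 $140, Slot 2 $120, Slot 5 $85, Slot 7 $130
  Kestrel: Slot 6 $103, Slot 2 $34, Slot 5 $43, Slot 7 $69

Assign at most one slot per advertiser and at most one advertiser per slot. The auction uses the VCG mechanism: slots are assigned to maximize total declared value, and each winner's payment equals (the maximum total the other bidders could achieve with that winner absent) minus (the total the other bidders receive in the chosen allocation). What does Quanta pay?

Efficient allocation: Quanta→Slot 5 ($106), Umbra→Slot 2 ($85), Apex→Slot 7 ($130), Kestrel→Slot 6 ($103); total welfare W = $424.
Quanta receives Slot 5 at value $106, so the others get W − 106 = $318.
Without Quanta: best allocation of the remaining 3 bidders over all 4 slots is Umbra→Slot 5 ($90), Apex→Slot 7 ($130), Kestrel→Slot 6 ($103), total $323.
VCG payment = (others' best without Quanta) − (others' welfare with Quanta) = 323 − 318 = $5.

Quanta pays $5.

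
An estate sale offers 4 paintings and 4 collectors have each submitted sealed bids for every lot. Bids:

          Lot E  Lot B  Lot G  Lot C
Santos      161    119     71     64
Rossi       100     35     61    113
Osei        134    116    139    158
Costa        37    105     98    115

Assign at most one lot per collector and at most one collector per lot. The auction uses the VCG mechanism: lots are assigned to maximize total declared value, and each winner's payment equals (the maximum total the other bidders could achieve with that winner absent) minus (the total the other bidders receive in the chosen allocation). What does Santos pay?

Efficient allocation: Santos→Lot E ($161), Rossi→Lot C ($113), Osei→Lot G ($139), Costa→Lot B ($105); total welfare W = $518.
Santos receives Lot E at value $161, so the others get W − 161 = $357.
Without Santos: best allocation of the remaining 3 bidders over all 4 lots is Rossi→Lot E ($100), Osei→Lot C ($158), Costa→Lot B ($105), total $363.
VCG payment = (others' best without Santos) − (others' welfare with Santos) = 363 − 357 = $6.

Santos pays $6.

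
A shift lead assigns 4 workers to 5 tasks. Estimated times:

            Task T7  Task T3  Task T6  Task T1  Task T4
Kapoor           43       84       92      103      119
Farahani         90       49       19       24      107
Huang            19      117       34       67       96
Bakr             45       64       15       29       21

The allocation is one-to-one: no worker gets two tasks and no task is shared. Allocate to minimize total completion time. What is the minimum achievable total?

This is the linear assignment problem.
Optimal: Kapoor→Task T7 (43 min), Farahani→Task T1 (24 min), Huang→Task T6 (34 min), Bakr→Task T4 (21 min) — total 43+24+34+21 = 122 min.
Column-greedy (each task in turn goes to its cheapest remaining worker) gives 186 min, worse by 64.
Swapping Farahani↔Kapoor (Farahani→Task T7 90 min, Kapoor→Task T1 103 min) adds 126.

Min total: 122 min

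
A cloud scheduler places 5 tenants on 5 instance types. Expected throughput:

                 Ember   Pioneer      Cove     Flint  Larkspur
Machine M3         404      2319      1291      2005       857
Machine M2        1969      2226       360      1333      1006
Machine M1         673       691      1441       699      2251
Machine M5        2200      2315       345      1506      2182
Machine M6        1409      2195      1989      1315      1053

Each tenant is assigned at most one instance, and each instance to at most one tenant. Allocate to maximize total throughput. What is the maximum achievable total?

Optimal: Ember→Machine M5 (2200 ops/s), Pioneer→Machine M2 (2226 ops/s), Cove→Machine M6 (1989 ops/s), Flint→Machine M3 (2005 ops/s), Larkspur→Machine M1 (2251 ops/s) — total 2200+2226+1989+2005+2251 = 10671 ops/s.
Column-greedy (each instance in turn goes to its best remaining tenant) gives 10034 ops/s, worse by 637.

Max total: 10671 ops/s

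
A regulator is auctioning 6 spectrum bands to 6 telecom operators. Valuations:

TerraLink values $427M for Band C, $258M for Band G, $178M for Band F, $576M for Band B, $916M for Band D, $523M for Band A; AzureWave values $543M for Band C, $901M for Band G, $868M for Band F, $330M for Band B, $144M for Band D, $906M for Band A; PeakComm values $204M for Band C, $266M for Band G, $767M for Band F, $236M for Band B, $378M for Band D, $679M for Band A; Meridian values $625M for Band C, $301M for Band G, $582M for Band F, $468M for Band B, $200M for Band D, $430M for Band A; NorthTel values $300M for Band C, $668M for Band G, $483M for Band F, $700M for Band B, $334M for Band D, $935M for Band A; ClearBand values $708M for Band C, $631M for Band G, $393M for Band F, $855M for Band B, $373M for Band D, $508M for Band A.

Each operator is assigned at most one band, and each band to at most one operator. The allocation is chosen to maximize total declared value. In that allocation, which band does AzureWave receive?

Optimal: TerraLink→Band D ($916M), AzureWave→Band G ($901M), PeakComm→Band F ($767M), Meridian→Band C ($625M), NorthTel→Band A ($935M), ClearBand→Band B ($855M) — total 916+901+767+625+935+855 = $4999M.
AzureWave's own top band is Band A ($906M), but forcing AzureWave→Band A and reassigning the rest optimally gives only $4737M — worse by 262.

AzureWave receives Band G.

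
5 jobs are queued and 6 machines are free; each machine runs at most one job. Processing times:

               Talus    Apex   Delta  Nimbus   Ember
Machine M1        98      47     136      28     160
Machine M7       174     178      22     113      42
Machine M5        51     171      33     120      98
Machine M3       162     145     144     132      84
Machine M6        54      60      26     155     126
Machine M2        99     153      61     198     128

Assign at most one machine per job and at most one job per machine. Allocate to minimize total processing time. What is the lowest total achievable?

Min total: 242 min

This is a one-to-one assignment (minimum-cost bipartite matching).
Optimal: Talus→Machine M5 (51 min), Apex→Machine M6 (60 min), Delta→Machine M2 (61 min), Nimbus→Machine M1 (28 min), Ember→Machine M7 (42 min) — total 51+60+61+28+42 = 242 min.
Column-greedy (each machine in turn goes to its cheapest remaining job) gives 245 min, worse by 3.
Checked against all permutations: 242 min is optimal.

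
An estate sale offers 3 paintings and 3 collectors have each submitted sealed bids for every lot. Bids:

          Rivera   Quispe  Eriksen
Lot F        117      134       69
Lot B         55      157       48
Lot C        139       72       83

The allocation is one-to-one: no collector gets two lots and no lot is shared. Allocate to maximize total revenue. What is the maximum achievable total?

This is a one-to-one assignment (maximum-weight bipartite matching).
Optimal: Rivera→Lot C ($139), Quispe→Lot B ($157), Eriksen→Lot F ($69) — total 139+157+69 = $365.
Column-greedy (each lot in turn goes to its best remaining collector) gives $272, worse by 93.
Swapping Quispe↔Rivera (Quispe→Lot C $72, Rivera→Lot B $55) loses 169.

Max total: $365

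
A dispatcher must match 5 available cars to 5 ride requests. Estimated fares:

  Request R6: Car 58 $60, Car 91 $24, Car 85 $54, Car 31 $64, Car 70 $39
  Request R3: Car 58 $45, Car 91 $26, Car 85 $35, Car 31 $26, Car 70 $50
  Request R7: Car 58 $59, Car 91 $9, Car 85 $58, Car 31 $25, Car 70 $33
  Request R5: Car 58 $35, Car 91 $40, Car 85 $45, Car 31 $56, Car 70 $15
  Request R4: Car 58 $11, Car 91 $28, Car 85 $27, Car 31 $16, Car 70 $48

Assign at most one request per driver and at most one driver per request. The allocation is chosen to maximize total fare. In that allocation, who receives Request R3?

Optimal: Car 58→Request R3 ($45), Car 91→Request R5 ($40), Car 85→Request R7 ($58), Car 31→Request R6 ($64), Car 70→Request R4 ($48) — total 45+40+58+64+48 = $255.
Row-greedy (each driver in turn takes its best remaining request) gives $232, worse by 23.
Next-best assignment: Car 58→Request R6, Car 91→Request R4, Car 85→Request R7, Car 31→Request R5, Car 70→Request R3 = $252.
No other one-to-one assignment exceeds $255.
Car 58's own top request is Request R6 ($60), but forcing Car 58→Request R6 and reassigning the rest optimally gives only $252 — worse by 3.

Car 58 receives Request R3.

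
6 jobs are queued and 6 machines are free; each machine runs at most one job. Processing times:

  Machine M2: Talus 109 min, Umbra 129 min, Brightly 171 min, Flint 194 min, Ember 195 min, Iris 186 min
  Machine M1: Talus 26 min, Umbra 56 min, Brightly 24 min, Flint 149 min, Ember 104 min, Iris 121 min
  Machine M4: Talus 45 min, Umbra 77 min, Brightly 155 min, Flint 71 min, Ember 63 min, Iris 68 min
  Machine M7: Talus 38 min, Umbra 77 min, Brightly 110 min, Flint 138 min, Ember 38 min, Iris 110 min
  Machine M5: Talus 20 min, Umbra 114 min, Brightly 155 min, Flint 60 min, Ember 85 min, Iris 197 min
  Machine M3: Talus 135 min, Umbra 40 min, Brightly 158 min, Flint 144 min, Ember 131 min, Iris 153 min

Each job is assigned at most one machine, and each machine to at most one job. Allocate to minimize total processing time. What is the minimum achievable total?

Optimal: Talus→Machine M2 (109 min), Umbra→Machine M3 (40 min), Brightly→Machine M1 (24 min), Flint→Machine M5 (60 min), Ember→Machine M7 (38 min), Iris→Machine M4 (68 min) — total 109+40+24+60+38+68 = 339 min.
Min-entry greedy (repeatedly take the single cheapest remaining cell) gives 384 min, worse by 45.
Swapping Brightly↔Iris (Brightly→Machine M4 155 min, Iris→Machine M1 121 min) adds 184.

Min total: 339 min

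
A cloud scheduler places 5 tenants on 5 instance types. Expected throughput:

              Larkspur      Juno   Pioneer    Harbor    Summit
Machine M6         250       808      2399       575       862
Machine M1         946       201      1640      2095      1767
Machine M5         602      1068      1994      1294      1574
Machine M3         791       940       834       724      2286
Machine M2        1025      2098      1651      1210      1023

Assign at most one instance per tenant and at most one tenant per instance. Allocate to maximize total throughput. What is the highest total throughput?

Max total: 9480 ops/s

This is a one-to-one assignment (maximum-weight bipartite matching).
Optimal: Larkspur→Machine M5 (602 ops/s), Juno→Machine M2 (2098 ops/s), Pioneer→Machine M6 (2399 ops/s), Harbor→Machine M1 (2095 ops/s), Summit→Machine M3 (2286 ops/s) — total 602+2098+2399+2095+2286 = 9480 ops/s.
Row-greedy (each tenant in turn takes its best remaining instance) gives 8873 ops/s, worse by 607.
Next-best assignment: Larkspur→Machine M1, Juno→Machine M2, Pioneer→Machine M6, Harbor→Machine M5, Summit→Machine M3 = 9023 ops/s.
Checked against all permutations: 9480 ops/s is optimal.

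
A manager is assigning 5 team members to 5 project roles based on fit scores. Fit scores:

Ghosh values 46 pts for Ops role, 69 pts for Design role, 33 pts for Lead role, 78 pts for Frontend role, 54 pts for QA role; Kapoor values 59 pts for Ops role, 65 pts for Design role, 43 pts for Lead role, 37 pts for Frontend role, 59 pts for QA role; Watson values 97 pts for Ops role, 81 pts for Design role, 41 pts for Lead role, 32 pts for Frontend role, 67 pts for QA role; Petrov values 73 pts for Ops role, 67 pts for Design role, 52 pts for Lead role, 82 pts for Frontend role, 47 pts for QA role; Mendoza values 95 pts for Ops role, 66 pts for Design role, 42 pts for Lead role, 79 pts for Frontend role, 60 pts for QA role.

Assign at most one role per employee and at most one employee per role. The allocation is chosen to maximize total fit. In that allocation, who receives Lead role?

Petrov receives Lead role.

Optimal: Ghosh→Frontend role (78 pts), Kapoor→QA role (59 pts), Watson→Design role (81 pts), Petrov→Lead role (52 pts), Mendoza→Ops role (95 pts) — total 78+59+81+52+95 = 365 pts.
Column-greedy (each role in turn goes to its best remaining employee) gives 356 pts, worse by 9.
Swapping Mendoza↔Kapoor (Mendoza→QA role 60 pts, Kapoor→Ops role 59 pts) loses 35.
Every other assignment is strictly worse.
Petrov's own top role is Frontend role (82 pts), but forcing Petrov→Frontend role and reassigning the rest optimally gives only 356 pts — worse by 9.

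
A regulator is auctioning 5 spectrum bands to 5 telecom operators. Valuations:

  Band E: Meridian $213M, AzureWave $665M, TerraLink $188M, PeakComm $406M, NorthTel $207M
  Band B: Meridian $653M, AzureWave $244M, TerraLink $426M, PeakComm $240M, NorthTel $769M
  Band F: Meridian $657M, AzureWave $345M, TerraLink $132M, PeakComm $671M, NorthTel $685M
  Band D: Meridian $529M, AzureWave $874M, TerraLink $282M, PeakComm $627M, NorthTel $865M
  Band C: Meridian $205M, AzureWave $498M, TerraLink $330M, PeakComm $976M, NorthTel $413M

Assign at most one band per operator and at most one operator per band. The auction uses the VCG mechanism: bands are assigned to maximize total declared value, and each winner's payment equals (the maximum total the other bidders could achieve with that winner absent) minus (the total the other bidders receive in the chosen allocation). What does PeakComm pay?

Efficient allocation: Meridian→Band F ($657M), AzureWave→Band E ($665M), TerraLink→Band B ($426M), PeakComm→Band C ($976M), NorthTel→Band D ($865M); total welfare W = $3589M.
PeakComm receives Band C at value $976M, so the others get W − 976 = $2613M.
Without PeakComm: best allocation of the remaining 4 bidders over all 5 bands is Meridian→Band F ($657M), AzureWave→Band D ($874M), TerraLink→Band C ($330M), NorthTel→Band B ($769M), total $2630M.
VCG payment = (others' best without PeakComm) − (others' welfare with PeakComm) = 2630 − 2613 = $17M.

PeakComm pays $17M.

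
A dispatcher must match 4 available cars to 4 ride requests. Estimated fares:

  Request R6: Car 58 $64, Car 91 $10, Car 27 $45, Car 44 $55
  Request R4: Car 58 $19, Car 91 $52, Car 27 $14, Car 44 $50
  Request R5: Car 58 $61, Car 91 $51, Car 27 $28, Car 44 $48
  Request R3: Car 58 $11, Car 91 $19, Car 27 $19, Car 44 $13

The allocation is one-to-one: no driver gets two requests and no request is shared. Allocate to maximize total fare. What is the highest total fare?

Optimal: Car 58→Request R5 ($61), Car 91→Request R4 ($52), Car 27→Request R3 ($19), Car 44→Request R6 ($55) — total 61+52+19+55 = $187.
Column-greedy (each request in turn goes to its best remaining driver) gives $183, worse by 4.
Swapping Car 44↔Car 27 (Car 44→Request R3 $13, Car 27→Request R6 $45) loses 16.
No other one-to-one assignment exceeds $187.

Maximum total: $187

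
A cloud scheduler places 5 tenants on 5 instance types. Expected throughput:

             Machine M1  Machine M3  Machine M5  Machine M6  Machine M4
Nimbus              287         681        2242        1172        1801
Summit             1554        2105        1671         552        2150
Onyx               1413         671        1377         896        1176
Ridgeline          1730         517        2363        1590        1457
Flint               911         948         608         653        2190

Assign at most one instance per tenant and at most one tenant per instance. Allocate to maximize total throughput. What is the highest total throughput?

Max total: 9540 ops/s

This is a one-to-one assignment (maximum-weight bipartite matching).
Optimal: Nimbus→Machine M5 (2242 ops/s), Summit→Machine M3 (2105 ops/s), Onyx→Machine M1 (1413 ops/s), Ridgeline→Machine M6 (1590 ops/s), Flint→Machine M4 (2190 ops/s) — total 2242+2105+1413+1590+2190 = 9540 ops/s.
Next-best assignment: Nimbus→Machine M6, Summit→Machine M3, Onyx→Machine M1, Ridgeline→Machine M5, Flint→Machine M4 = 9243 ops/s.
Swapping Nimbus↔Summit (Nimbus→Machine M3 681 ops/s, Summit→Machine M5 1671 ops/s) loses 1995.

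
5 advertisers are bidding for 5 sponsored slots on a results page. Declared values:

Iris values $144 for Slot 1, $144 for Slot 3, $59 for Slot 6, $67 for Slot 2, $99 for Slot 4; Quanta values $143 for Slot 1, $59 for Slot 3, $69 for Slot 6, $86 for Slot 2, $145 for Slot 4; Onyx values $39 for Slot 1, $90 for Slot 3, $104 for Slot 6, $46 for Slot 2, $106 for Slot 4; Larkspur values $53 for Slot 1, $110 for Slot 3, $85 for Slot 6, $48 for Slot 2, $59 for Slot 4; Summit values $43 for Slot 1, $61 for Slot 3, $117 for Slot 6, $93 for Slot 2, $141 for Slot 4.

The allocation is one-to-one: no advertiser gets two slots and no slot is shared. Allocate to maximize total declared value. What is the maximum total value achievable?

Maximum total: $596

This is the linear assignment problem.
Optimal: Iris→Slot 1 ($144), Quanta→Slot 4 ($145), Onyx→Slot 6 ($104), Larkspur→Slot 3 ($110), Summit→Slot 2 ($93) — total 144+145+104+110+93 = $596.
Column-greedy (each slot in turn goes to its best remaining advertiser) gives $563, worse by 33.
Next-best assignment: Iris→Slot 1, Quanta→Slot 2, Onyx→Slot 6, Larkspur→Slot 3, Summit→Slot 4 = $585.
Swapping Quanta↔Onyx (Quanta→Slot 6 $69, Onyx→Slot 4 $106) loses 74.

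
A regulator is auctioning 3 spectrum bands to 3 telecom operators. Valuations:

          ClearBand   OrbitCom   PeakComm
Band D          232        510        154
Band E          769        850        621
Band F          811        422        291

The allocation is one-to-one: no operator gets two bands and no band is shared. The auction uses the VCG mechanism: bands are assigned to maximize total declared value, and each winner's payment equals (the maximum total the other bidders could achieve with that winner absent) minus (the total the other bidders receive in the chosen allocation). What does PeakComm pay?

Efficient allocation: ClearBand→Band F ($811M), OrbitCom→Band D ($510M), PeakComm→Band E ($621M); total welfare W = $1942M.
PeakComm receives Band E at value $621M, so the others get W − 621 = $1321M.
Without PeakComm: best allocation of the remaining 2 bidders over all 3 bands is ClearBand→Band F ($811M), OrbitCom→Band E ($850M), total $1661M.
VCG payment = (others' best without PeakComm) − (others' welfare with PeakComm) = 1661 − 1321 = $340M.

PeakComm pays $340M.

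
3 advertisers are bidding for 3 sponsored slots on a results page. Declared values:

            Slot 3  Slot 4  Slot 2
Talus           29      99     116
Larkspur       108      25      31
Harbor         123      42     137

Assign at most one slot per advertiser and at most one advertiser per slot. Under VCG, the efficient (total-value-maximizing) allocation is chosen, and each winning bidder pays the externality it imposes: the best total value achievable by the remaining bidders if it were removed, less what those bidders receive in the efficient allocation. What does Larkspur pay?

Efficient allocation: Talus→Slot 4 ($99), Larkspur→Slot 3 ($108), Harbor→Slot 2 ($137); total welfare W = $344.
Larkspur receives Slot 3 at value $108, so the others get W − 108 = $236.
Without Larkspur: best allocation of the remaining 2 bidders over all 3 slots is Talus→Slot 2 ($116), Harbor→Slot 3 ($123), total $239.
VCG payment = (others' best without Larkspur) − (others' welfare with Larkspur) = 239 − 236 = $3.

Larkspur pays $3.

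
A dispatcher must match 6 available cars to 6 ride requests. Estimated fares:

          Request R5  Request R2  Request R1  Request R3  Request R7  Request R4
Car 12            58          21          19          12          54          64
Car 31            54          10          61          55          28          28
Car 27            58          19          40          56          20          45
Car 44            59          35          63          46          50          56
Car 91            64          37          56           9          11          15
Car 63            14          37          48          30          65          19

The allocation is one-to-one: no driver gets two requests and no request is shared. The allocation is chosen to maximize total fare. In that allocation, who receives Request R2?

Optimal: Car 12→Request R4 ($64), Car 31→Request R1 ($61), Car 27→Request R3 ($56), Car 44→Request R2 ($35), Car 91→Request R5 ($64), Car 63→Request R7 ($65) — total 64+61+56+35+64+65 = $345.
Max-entry greedy (repeatedly take the single best remaining cell) gives $322, worse by 23.
Next-best assignment: Car 12→Request R4, Car 31→Request R1, Car 27→Request R3, Car 44→Request R5, Car 91→Request R2, Car 63→Request R7 = $342.
Swapping Car 31↔Car 91 (Car 31→Request R5 $54, Car 91→Request R1 $56) loses 15.
Car 44's own top request is Request R1 ($63), but forcing Car 44→Request R1 and reassigning the rest optimally gives only $342 — worse by 3.

Car 44 receives Request R2.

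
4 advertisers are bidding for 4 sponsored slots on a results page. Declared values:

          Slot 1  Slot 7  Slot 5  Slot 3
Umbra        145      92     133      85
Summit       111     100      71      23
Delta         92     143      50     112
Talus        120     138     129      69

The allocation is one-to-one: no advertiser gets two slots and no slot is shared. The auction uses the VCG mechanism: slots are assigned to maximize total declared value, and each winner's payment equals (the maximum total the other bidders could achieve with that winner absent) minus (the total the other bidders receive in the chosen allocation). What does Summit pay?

Summit pays $34.

Efficient allocation: Umbra→Slot 5 ($133), Summit→Slot 1 ($111), Delta→Slot 3 ($112), Talus→Slot 7 ($138); total welfare W = $494.
Summit receives Slot 1 at value $111, so the others get W − 111 = $383.
Without Summit: best allocation of the remaining 3 bidders over all 4 slots is Umbra→Slot 1 ($145), Delta→Slot 7 ($143), Talus→Slot 5 ($129), total $417.
VCG payment = (others' best without Summit) − (others' welfare with Summit) = 417 − 383 = $34.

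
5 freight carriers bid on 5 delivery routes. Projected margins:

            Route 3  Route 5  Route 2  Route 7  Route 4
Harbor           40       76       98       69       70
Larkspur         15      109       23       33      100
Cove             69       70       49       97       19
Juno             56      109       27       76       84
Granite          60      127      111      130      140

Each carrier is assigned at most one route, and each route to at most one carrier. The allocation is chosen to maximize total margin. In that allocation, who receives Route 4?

Larkspur receives Route 4.

Optimal: Harbor→Route 2 ($98k), Larkspur→Route 4 ($100k), Cove→Route 3 ($69k), Juno→Route 5 ($109k), Granite→Route 7 ($130k) — total 98+100+69+109+130 = $506k.
Max-entry greedy (repeatedly take the single best remaining cell) gives $500k, worse by 6.
Next-best assignment: Harbor→Route 2, Larkspur→Route 5, Cove→Route 7, Juno→Route 3, Granite→Route 4 = $500k.
Larkspur's own top route is Route 5 ($109k), but forcing Larkspur→Route 5 and reassigning the rest optimally gives only $500k — worse by 6.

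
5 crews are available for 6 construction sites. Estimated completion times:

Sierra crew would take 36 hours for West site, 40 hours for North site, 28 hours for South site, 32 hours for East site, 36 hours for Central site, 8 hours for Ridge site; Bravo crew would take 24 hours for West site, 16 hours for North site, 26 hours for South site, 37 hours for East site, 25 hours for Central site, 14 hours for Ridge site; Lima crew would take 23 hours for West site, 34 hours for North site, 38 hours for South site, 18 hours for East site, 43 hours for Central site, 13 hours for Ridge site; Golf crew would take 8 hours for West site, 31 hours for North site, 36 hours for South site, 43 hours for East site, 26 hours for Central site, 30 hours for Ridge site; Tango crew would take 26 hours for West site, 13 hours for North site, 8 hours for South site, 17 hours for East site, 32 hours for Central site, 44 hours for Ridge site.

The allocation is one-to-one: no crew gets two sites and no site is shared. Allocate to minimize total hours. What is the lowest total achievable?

Optimal: Sierra crew→Ridge site (8 hours), Bravo crew→North site (16 hours), Lima crew→East site (18 hours), Golf crew→West site (8 hours), Tango crew→South site (8 hours) — total 8+16+18+8+8 = 58 hours.
Column-greedy (each site in turn goes to its cheapest remaining crew) gives 101 hours, worse by 43.
Checked against all permutations: 58 hours is optimal.

Minimum total: 58 hours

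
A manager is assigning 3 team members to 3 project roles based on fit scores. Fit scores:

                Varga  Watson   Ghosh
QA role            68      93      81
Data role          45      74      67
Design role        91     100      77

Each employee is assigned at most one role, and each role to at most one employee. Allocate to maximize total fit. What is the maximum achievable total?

Max total: 251 pts

Optimal: Varga→Design role (91 pts), Watson→QA role (93 pts), Ghosh→Data role (67 pts) — total 91+93+67 = 251 pts.
Max-entry greedy (repeatedly take the single best remaining cell) gives 226 pts, worse by 25.
Next-best assignment: Varga→Design role, Watson→Data role, Ghosh→QA role = 246 pts.
Swapping Ghosh↔Watson (Ghosh→QA role 81 pts, Watson→Data role 74 pts) loses 5.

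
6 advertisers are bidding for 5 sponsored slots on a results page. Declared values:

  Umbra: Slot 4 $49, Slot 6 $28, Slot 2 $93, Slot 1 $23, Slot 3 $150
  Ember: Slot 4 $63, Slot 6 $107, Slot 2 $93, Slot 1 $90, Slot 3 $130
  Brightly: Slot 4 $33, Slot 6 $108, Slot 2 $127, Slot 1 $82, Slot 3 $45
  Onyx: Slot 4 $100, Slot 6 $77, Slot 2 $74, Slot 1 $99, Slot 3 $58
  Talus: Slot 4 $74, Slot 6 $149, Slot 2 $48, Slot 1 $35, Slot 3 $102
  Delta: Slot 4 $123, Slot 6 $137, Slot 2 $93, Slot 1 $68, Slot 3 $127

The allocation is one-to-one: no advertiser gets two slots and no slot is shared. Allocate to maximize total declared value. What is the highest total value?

This is a one-to-one assignment (maximum-weight bipartite matching).
Optimal: Delta→Slot 4 ($123), Talus→Slot 6 ($149), Brightly→Slot 2 ($127), Onyx→Slot 1 ($99), Umbra→Slot 3 ($150) — total 123+149+127+99+150 = $648.
Row-greedy (each advertiser in turn takes its best remaining slot) gives $519, worse by 129.
Next-best assignment: Delta→Slot 4, Talus→Slot 6, Brightly→Slot 2, Ember→Slot 1, Umbra→Slot 3 = $639.
Checked against all permutations: $648 is optimal.

Maximum total: $648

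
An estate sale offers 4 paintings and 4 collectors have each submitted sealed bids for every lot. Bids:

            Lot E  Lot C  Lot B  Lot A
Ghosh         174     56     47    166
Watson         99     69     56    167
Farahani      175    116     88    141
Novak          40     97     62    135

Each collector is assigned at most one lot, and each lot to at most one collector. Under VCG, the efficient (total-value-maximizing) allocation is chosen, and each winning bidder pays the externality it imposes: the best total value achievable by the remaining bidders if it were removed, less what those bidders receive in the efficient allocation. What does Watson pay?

Efficient allocation: Ghosh→Lot E ($174), Watson→Lot A ($167), Farahani→Lot B ($88), Novak→Lot C ($97); total welfare W = $526.
Watson receives Lot A at value $167, so the others get W − 167 = $359.
Without Watson: best allocation of the remaining 3 bidders over all 4 lots is Ghosh→Lot A ($166), Farahani→Lot E ($175), Novak→Lot C ($97), total $438.
VCG payment = (others' best without Watson) − (others' welfare with Watson) = 438 − 359 = $79.

Watson pays $79.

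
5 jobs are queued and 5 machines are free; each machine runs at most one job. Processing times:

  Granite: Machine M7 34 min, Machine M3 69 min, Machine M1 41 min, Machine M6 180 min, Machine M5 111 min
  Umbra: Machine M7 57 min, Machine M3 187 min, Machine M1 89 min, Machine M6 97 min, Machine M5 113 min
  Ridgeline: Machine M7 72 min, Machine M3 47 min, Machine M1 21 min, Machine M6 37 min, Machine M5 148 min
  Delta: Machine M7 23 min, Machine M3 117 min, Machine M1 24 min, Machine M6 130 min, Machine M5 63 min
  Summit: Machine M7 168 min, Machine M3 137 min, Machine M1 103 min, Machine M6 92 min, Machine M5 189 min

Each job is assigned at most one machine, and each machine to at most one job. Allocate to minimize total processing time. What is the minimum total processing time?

Optimal: Granite→Machine M1 (41 min), Umbra→Machine M7 (57 min), Ridgeline→Machine M3 (47 min), Delta→Machine M5 (63 min), Summit→Machine M6 (92 min) — total 41+57+47+63+92 = 300 min.
Row-greedy (each job in turn takes its cheapest remaining machine) gives 360 min, worse by 60.
Next-best assignment: Granite→Machine M3, Umbra→Machine M7, Ridgeline→Machine M1, Delta→Machine M5, Summit→Machine M6 = 302 min.

Min total: 300 min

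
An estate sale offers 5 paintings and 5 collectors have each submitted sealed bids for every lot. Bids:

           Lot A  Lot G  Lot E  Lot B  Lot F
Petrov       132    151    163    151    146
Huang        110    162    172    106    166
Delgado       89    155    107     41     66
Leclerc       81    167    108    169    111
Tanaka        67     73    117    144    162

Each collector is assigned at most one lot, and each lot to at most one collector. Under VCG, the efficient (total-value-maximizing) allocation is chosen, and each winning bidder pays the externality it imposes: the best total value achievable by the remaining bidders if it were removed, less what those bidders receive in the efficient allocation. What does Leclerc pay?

Efficient allocation: Petrov→Lot A ($132), Huang→Lot E ($172), Delgado→Lot G ($155), Leclerc→Lot B ($169), Tanaka→Lot F ($162); total welfare W = $790.
Leclerc receives Lot B at value $169, so the others get W − 169 = $621.
Without Leclerc: best allocation of the remaining 4 bidders over all 5 lots is Petrov→Lot B ($151), Huang→Lot E ($172), Delgado→Lot G ($155), Tanaka→Lot F ($162), total $640.
VCG payment = (others' best without Leclerc) − (others' welfare with Leclerc) = 640 − 621 = $19.

Leclerc pays $19.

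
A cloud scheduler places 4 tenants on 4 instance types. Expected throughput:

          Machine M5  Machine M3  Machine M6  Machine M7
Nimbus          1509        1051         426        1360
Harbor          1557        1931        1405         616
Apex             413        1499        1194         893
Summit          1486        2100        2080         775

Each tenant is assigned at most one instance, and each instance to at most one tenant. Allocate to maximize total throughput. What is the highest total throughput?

This is the linear assignment problem.
Optimal: Nimbus→Machine M7 (1360 ops/s), Harbor→Machine M5 (1557 ops/s), Apex→Machine M3 (1499 ops/s), Summit→Machine M6 (2080 ops/s) — total 1360+1557+1499+2080 = 6496 ops/s.
Row-greedy (each tenant in turn takes its best remaining instance) gives 5409 ops/s, worse by 1087.
Next-best assignment: Nimbus→Machine M5, Harbor→Machine M3, Apex→Machine M7, Summit→Machine M6 = 6413 ops/s.
Swapping Apex↔Nimbus (Apex→Machine M7 893 ops/s, Nimbus→Machine M3 1051 ops/s) loses 915.

Max total: 6496 ops/s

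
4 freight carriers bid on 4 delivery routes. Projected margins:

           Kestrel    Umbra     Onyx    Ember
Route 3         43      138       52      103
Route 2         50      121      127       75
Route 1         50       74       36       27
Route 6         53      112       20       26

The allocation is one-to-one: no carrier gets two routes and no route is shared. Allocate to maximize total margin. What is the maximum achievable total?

Optimal: Kestrel→Route 1 ($50k), Umbra→Route 6 ($112k), Onyx→Route 2 ($127k), Ember→Route 3 ($103k) — total 50+112+127+103 = $392k.
Max-entry greedy (repeatedly take the single best remaining cell) gives $345k, worse by 47.
Swapping Umbra↔Ember (Umbra→Route 3 $138k, Ember→Route 6 $26k) loses 51.

Max total: $392k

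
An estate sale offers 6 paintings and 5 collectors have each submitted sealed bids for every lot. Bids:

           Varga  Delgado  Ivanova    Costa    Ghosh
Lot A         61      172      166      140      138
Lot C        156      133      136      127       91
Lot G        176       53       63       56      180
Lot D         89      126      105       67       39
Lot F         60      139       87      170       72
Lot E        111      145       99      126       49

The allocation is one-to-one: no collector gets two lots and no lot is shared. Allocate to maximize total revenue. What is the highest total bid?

Maximum total: $817

Optimal: Varga→Lot C ($156), Delgado→Lot E ($145), Ivanova→Lot A ($166), Costa→Lot F ($170), Ghosh→Lot G ($180) — total 156+145+166+170+180 = $817.
Row-greedy (each collector in turn takes its best remaining lot) gives $703, worse by 114.
Every other assignment is strictly worse.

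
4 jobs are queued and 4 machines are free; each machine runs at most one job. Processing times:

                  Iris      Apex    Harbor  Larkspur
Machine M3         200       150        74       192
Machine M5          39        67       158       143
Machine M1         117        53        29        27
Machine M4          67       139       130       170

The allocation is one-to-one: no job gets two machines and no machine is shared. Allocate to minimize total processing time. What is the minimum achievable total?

Optimal: Iris→Machine M4 (67 min), Apex→Machine M5 (67 min), Harbor→Machine M3 (74 min), Larkspur→Machine M1 (27 min) — total 67+67+74+27 = 235 min.
Min-entry greedy (repeatedly take the single cheapest remaining cell) gives 279 min, worse by 44.
Next-best assignment: Iris→Machine M5, Apex→Machine M4, Harbor→Machine M3, Larkspur→Machine M1 = 279 min.

Min total: 235 min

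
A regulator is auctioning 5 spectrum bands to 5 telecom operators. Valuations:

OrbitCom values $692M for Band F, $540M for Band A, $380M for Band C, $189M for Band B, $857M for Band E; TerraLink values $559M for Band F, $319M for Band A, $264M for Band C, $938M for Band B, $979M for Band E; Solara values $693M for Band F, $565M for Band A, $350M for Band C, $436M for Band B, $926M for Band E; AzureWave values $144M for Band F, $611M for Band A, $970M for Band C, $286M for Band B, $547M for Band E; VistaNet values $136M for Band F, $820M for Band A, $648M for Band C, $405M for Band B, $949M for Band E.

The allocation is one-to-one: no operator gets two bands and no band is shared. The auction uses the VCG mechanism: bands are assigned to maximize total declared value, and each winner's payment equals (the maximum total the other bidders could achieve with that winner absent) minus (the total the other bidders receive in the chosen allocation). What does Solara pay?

Efficient allocation: OrbitCom→Band F ($692M), TerraLink→Band B ($938M), Solara→Band E ($926M), AzureWave→Band C ($970M), VistaNet→Band A ($820M); total welfare W = $4346M.
Solara receives Band E at value $926M, so the others get W − 926 = $3420M.
Without Solara: best allocation of the remaining 4 bidders over all 5 bands is OrbitCom→Band E ($857M), TerraLink→Band B ($938M), AzureWave→Band C ($970M), VistaNet→Band A ($820M), total $3585M.
VCG payment = (others' best without Solara) − (others' welfare with Solara) = 3585 − 3420 = $165M.

Solara pays $165M.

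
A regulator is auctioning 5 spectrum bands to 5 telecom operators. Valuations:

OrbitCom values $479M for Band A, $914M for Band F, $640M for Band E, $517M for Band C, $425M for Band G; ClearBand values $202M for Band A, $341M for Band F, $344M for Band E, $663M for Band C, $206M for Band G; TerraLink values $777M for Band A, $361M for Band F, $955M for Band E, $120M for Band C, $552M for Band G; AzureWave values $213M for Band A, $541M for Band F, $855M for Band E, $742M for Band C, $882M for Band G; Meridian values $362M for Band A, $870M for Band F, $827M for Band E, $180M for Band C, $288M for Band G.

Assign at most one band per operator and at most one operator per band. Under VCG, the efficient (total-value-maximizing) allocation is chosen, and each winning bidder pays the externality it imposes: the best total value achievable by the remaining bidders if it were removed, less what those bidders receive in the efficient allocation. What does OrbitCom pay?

Efficient allocation: OrbitCom→Band F ($914M), ClearBand→Band C ($663M), TerraLink→Band A ($777M), AzureWave→Band G ($882M), Meridian→Band E ($827M); total welfare W = $4063M.
OrbitCom receives Band F at value $914M, so the others get W − 914 = $3149M.
Without OrbitCom: best allocation of the remaining 4 bidders over all 5 bands is ClearBand→Band C ($663M), TerraLink→Band E ($955M), AzureWave→Band G ($882M), Meridian→Band F ($870M), total $3370M.
VCG payment = (others' best without OrbitCom) − (others' welfare with OrbitCom) = 3370 − 3149 = $221M.

OrbitCom pays $221M.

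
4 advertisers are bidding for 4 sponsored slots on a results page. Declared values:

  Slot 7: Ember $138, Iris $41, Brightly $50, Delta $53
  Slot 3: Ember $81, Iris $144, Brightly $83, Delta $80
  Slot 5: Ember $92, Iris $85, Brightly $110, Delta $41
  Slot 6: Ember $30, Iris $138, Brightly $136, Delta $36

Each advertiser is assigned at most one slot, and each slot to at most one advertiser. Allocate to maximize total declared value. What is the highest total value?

This is the linear assignment problem.
Optimal: Ember→Slot 7 ($138), Iris→Slot 6 ($138), Brightly→Slot 5 ($110), Delta→Slot 3 ($80) — total 138+138+110+80 = $466.
Max-entry greedy (repeatedly take the single best remaining cell) gives $459, worse by 7.
Next-best assignment: Ember→Slot 7, Iris→Slot 3, Brightly→Slot 6, Delta→Slot 5 = $459.

Maximum total: $466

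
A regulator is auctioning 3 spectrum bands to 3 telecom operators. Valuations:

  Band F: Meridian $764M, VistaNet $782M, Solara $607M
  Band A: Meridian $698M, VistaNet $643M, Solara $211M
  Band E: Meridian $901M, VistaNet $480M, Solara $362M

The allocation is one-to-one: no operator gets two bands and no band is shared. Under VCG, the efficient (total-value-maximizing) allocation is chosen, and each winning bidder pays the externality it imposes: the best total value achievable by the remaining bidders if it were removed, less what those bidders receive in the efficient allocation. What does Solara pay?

Efficient allocation: Meridian→Band E ($901M), VistaNet→Band A ($643M), Solara→Band F ($607M); total welfare W = $2151M.
Solara receives Band F at value $607M, so the others get W − 607 = $1544M.
Without Solara: best allocation of the remaining 2 bidders over all 3 bands is Meridian→Band E ($901M), VistaNet→Band F ($782M), total $1683M.
VCG payment = (others' best without Solara) − (others' welfare with Solara) = 1683 − 1544 = $139M.

Solara pays $139M.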